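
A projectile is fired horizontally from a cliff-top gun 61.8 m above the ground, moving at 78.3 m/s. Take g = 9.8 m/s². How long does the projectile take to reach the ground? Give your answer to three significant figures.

3.55 s

The horizontal speed doesn't affect the fall. With v_y0 = 0, h = ½ g t².
t = √(2 × 61.8 / 9.8) = √12.61 = 3.55 s.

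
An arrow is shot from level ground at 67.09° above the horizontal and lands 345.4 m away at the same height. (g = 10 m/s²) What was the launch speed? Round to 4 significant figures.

On level ground, R = v₀² sin(2θ) / g, so v₀ = √(R g / sin 2θ).
sin(2 × 67.09°) = 0.7172.
v₀ = √(345.4 × 10 / 0.7172) = √4816.0 = 69.40 m/s.

69.40 m/s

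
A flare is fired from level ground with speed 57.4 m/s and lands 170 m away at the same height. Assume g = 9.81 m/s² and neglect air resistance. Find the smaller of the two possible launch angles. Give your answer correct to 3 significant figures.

15.2°

Level-ground range: R = v₀² sin(2θ)/g ⇒ sin 2θ = R g / v₀² = 170×9.81/57.4² = 0.5062.
2θ = arcsin(0.5062) = 30.41° or 180° − 30.41° = 149.59°.
So θ = 15.2° or θ = 74.8°.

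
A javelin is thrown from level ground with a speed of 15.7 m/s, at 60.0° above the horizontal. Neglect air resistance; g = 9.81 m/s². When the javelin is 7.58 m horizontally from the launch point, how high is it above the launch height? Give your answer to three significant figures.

v_x = 15.7 cos 60.0° = 7.850 m/s, v_y0 = 15.7 sin 60.0° = 13.60 m/s.
Time to reach x = 7.58 m: t = x / v_x = 7.58 / 7.850 = 0.9656 s.
y = v_y0 t − ½ g t² = 13.60×0.9656 − 4.905×0.9656² = 8.56 m.

8.56 m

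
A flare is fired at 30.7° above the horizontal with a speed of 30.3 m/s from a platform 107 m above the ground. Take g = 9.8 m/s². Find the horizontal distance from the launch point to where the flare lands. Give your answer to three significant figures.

Components: v_x = 30.3 cos 30.7° = 26.05 m/s, v_y = 30.3 sin 30.7° = 15.47 m/s.
Vertical: 0 = 107 + 15.47 t − ½(9.8) t² ⇒ 4.900 t² − 15.47 t − 107 = 0.
t = [15.47 + √(239.3 + 2097)] / 9.800 = 6.511 s.
Horizontal: R = v_x · t = 26.05 × 6.511 = 170 m.

170 m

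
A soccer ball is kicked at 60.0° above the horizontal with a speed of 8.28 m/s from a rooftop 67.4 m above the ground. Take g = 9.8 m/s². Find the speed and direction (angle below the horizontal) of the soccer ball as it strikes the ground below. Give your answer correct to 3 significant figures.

37.3 m/s at 83.6° below the horizontal

v_x = 8.28 cos 60.0° = 4.140 m/s (constant).
|v_y| at impact = √((7.171)² + 2×9.8×67.4) = 37.05 m/s.
Speed = √(4.140² + 37.05²) = 37.3 m/s; angle = arctan(37.05/4.140) = 83.6° below horizontal.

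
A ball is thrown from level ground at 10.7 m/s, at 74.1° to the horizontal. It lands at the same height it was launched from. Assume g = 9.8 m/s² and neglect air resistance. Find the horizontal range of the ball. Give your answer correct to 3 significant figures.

6.16 m

Components: v_x = 10.7 cos 74.1° = 2.931 m/s, v_y = 10.7 sin 74.1° = 10.29 m/s.
Time of flight (same landing height): t = 2 v_y / g = 2 × 10.29 / 9.8 = 2.100 s.
Range: R = v_x · t = 2.931 × 2.100 = 6.16 m.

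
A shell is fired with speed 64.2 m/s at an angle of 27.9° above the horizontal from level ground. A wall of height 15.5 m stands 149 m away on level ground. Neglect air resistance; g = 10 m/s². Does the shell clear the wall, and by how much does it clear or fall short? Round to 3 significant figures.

v_x = 64.2 cos 27.9° = 56.74 m/s; v_y0 = 64.2 sin 27.9° = 30.04 m/s.
Time to reach the wall: t = 149 / 56.74 = 2.626 s.
Height at that point: y = 30.04×2.626 − 5.000×2.626² = 44.41 m.
That is 44.41 − 15.5 = 28.9 m above the top of the wall, so the shell clears it.

Yes — it clears the wall by 28.9 m.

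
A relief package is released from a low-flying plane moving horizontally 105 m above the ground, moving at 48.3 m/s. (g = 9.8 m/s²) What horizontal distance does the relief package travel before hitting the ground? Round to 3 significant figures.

224 m

Initial vertical velocity is zero, so the fall time comes from h = ½ g t²: t = √(2 × 105 / 9.8) = 4.629 s.
Horizontal motion is uniform at 48.3 m/s, so x = 48.3 × 4.629 = 224 m.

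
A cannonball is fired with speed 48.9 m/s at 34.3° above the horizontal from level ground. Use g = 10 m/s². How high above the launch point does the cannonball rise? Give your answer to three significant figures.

Vertical component of launch velocity: v_y = 48.9 sin 34.3° = 27.56 m/s.
At the highest point the vertical velocity is zero, so v_y² = 2 g h_max.
h_max = (27.56)² / (2 × 10) = 759.6 / 20.00 = 38.0 m.

38.0 m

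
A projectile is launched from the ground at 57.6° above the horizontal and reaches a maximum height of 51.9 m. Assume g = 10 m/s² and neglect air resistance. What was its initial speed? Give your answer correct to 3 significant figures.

38.2 m/s

At maximum height v_y = 0, so (v₀ sin θ)² = 2 g H.
v₀ sin 57.6° = √(2 × 10 × 51.9) = 32.22 m/s.
v₀ = 32.22 / sin 57.6° = 32.22 / 0.8443 = 38.2 m/s.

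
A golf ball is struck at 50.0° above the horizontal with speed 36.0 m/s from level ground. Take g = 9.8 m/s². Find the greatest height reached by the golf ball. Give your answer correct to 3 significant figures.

38.8 m

Vertical component of launch velocity: v_y = 36.0 sin 50.0° = 27.58 m/s.
At the highest point the vertical velocity is zero, so v_y² = 2 g h_max.
h_max = (27.58)² / (2 × 9.8) = 760.7 / 19.60 = 38.8 m.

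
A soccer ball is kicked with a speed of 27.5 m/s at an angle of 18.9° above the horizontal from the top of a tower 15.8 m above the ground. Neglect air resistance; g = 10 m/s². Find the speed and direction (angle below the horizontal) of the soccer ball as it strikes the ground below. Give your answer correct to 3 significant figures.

32.7 m/s at 37.4° below the horizontal

v_x = 27.5 cos 18.9° = 26.02 m/s (constant).
|v_y| at impact = √((8.908)² + 2×10×15.8) = 19.88 m/s.
Speed = √(26.02² + 19.88²) = 32.7 m/s; angle = arctan(19.88/26.02) = 37.4° below horizontal.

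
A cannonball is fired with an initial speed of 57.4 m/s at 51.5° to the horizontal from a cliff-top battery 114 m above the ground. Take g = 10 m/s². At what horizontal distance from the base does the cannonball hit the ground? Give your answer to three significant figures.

Components: v_x = 57.4 cos 51.5° = 35.73 m/s, v_y = 57.4 sin 51.5° = 44.92 m/s.
Vertical: 0 = 114 + 44.92 t − ½(10) t² ⇒ 5.000 t² − 44.92 t − 114 = 0.
t = [44.92 + √(2018 + 2280)] / 10.00 = 11.05 s.
Horizontal: R = v_x · t = 35.73 × 11.05 = 395 m.

395 m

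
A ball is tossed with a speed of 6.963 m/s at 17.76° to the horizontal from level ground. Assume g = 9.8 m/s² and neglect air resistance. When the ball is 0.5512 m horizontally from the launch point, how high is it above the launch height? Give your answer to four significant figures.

0.1427 m

v_x = 6.963 cos 17.76° = 6.6312 m/s, v_y0 = 6.963 sin 17.76° = 2.1239 m/s.
Time to reach x = 0.5512 m: t = x / v_x = 0.5512 / 6.6312 = 0.083122 s.
y = v_y0 t − ½ g t² = 2.1239×0.083122 − 4.900×0.083122² = 0.1427 m.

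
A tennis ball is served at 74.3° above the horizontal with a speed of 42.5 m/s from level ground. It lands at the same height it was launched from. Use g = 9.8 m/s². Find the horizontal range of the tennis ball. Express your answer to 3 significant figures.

96.0 m

Components: v_x = 42.5 cos 74.3° = 11.50 m/s, v_y = 42.5 sin 74.3° = 40.91 m/s.
Time of flight (same landing height): t = 2 v_y / g = 2 × 40.91 / 9.8 = 8.349 s.
Range: R = v_x · t = 11.50 × 8.349 = 96.0 m.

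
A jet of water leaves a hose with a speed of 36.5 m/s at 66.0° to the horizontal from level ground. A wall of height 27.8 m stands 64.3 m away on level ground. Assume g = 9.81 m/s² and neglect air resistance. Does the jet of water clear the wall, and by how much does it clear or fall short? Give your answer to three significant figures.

Yes — it clears the wall by 24.6 m.

v_x = 36.5 cos 66.0° = 14.85 m/s; v_y0 = 36.5 sin 66.0° = 33.34 m/s.
Time to reach the wall: t = 64.3 / 14.85 = 4.330 s.
Height at that point: y = 33.34×4.330 − 4.905×4.330² = 52.40 m.
That is 52.40 − 27.8 = 24.6 m above the top of the wall, so the jet of water clears it.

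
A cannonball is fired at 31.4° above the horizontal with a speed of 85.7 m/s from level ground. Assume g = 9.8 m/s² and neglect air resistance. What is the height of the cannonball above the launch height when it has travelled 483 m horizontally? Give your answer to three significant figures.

81.2 m

v_x = 85.7 cos 31.4° = 73.15 m/s, v_y0 = 85.7 sin 31.4° = 44.65 m/s.
Time to reach x = 483 m: t = x / v_x = 483 / 73.15 = 6.603 s.
y = v_y0 t − ½ g t² = 44.65×6.603 − 4.900×6.603² = 81.2 m.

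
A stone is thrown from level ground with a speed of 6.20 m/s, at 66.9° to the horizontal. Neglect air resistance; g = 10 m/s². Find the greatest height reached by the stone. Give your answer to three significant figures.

Vertical component of launch velocity: v_y = 6.20 sin 66.9° = 5.703 m/s.
At the highest point the vertical velocity is zero, so v_y² = 2 g h_max.
h_max = (5.703)² / (2 × 10) = 32.52 / 20.00 = 1.63 m.

1.63 m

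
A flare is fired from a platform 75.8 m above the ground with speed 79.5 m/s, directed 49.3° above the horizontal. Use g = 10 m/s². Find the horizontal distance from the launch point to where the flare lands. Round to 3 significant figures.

Components: v_x = 79.5 cos 49.3° = 51.84 m/s, v_y = 79.5 sin 49.3° = 60.27 m/s.
Vertical: 0 = 75.8 + 60.27 t − ½(10) t² ⇒ 5.000 t² − 60.27 t − 75.8 = 0.
t = [60.27 + √(3632 + 1516)] / 10.00 = 13.20 s.
Horizontal: R = v_x · t = 51.84 × 13.20 = 684 m.

684 m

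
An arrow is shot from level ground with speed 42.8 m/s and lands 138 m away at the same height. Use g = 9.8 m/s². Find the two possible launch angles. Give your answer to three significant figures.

23.8° and 66.2°

Level-ground range: R = v₀² sin(2θ)/g ⇒ sin 2θ = R g / v₀² = 138×9.8/42.8² = 0.7383.
2θ = arcsin(0.7383) = 47.59° or 180° − 47.59° = 132.41°.
So θ = 23.8° or θ = 66.2°.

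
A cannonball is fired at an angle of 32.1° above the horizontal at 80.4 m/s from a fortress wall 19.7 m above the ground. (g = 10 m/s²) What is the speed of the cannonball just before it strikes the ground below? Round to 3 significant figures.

v_x = 80.4 cos 32.1° = 68.11 m/s is unchanged throughout.
For the vertical component, v_y² = v_y0² + 2 g h = (42.72)² + 2×10×19.7 = 2219, so |v_y| = 47.11 m/s.
Impact speed = √(v_x² + v_y²) = √(4639 + 2219) = 82.8 m/s.

82.8 m/s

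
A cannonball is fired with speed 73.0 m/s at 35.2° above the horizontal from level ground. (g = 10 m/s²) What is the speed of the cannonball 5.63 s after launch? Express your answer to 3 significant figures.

v_x = 73.0 cos 35.2° = 59.65 m/s (constant).
v_y(t) = 73.0 sin 35.2° − g t = 42.08 − 10 × 5.63 = -14.22 m/s.
Speed = √(v_x² + v_y²) = √(3558 + 202.2) = 61.3 m/s.

61.3 m/s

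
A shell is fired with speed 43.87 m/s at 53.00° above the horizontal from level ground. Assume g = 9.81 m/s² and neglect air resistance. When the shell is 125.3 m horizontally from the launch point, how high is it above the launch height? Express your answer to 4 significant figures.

55.80 m

v_x = 43.87 cos 53.00° = 26.402 m/s, v_y0 = 43.87 sin 53.00° = 35.036 m/s.
Time to reach x = 125.3 m: t = x / v_x = 125.3 / 26.402 = 4.7459 s.
y = v_y0 t − ½ g t² = 35.036×4.7459 − 4.905×4.7459² = 55.80 m.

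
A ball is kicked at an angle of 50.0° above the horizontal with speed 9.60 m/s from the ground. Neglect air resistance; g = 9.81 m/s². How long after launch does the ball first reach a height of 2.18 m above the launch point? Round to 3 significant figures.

v_y0 = 9.60 sin 50.0° = 7.354 m/s.
Set y = v_y0 t − ½ g t² = 2.18: 4.905 t² − 7.354 t + 2.18 = 0.
t = [7.354 ± √(54.08 − 42.77)] / 9.81 = (7.354 ± 3.363) / 9.81, giving t = 0.407 s or t = 1.09 s.
The ball is on the way up at the first time, so t = 0.407 s.

0.407 s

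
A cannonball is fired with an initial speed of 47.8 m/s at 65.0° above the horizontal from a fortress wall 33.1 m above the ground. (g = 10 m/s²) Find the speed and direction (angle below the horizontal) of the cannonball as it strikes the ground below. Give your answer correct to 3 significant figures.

v_x = 47.8 cos 65.0° = 20.20 m/s (constant).
|v_y| at impact = √((43.32)² + 2×10×33.1) = 50.38 m/s.
Speed = √(20.20² + 50.38²) = 54.3 m/s; angle = arctan(50.38/20.20) = 68.2° below horizontal.

54.3 m/s at 68.2° below the horizontal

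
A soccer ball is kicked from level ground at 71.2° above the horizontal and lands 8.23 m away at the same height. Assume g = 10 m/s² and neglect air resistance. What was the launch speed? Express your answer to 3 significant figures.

11.6 m/s

On level ground, R = v₀² sin(2θ) / g, so v₀ = √(R g / sin 2θ).
sin(2 × 71.2°) = 0.6101.
v₀ = √(8.23 × 10 / 0.6101) = √134.9 = 11.6 m/s.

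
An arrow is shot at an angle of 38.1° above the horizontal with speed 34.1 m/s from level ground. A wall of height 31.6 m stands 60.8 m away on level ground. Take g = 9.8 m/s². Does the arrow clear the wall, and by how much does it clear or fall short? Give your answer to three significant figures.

No — it falls 9.08 m short of clearing the wall.

v_x = 34.1 cos 38.1° = 26.83 m/s; v_y0 = 34.1 sin 38.1° = 21.04 m/s.
Time to reach the wall: t = 60.8 / 26.83 = 2.266 s.
Height at that point: y = 21.04×2.266 − 4.900×2.266² = 22.52 m.
That is 31.6 − 22.52 = 9.08 m below the top of the wall, so the arrow does not clear it.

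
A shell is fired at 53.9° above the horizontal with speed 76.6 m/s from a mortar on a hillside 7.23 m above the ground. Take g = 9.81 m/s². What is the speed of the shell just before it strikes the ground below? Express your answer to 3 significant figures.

v_x = 76.6 cos 53.9° = 45.13 m/s is unchanged throughout.
For the vertical component, v_y² = v_y0² + 2 g h = (61.89)² + 2×9.81×7.23 = 3972, so |v_y| = 63.02 m/s.
Impact speed = √(v_x² + v_y²) = √(2037 + 3972) = 77.5 m/s.

77.5 m/s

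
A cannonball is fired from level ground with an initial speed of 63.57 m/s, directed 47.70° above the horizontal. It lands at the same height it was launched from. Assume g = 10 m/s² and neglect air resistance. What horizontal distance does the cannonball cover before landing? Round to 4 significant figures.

Components: v_x = 63.57 cos 47.70° = 42.783 m/s, v_y = 63.57 sin 47.70° = 47.018 m/s.
Time of flight (same landing height): t = 2 v_y / g = 2 × 47.018 / 10 = 9.4036 s.
Range: R = v_x · t = 42.783 × 9.4036 = 402.3 m.

402.3 m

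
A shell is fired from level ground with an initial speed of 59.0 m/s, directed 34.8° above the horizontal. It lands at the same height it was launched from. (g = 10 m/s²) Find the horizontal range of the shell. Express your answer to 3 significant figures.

For level ground, R = v₀² sin(2θ) / g.
sin(2 × 34.8°) = sin 69.60° = 0.9373.
R = (59.0)² × 0.9373 / 10 = 326 m.

326 m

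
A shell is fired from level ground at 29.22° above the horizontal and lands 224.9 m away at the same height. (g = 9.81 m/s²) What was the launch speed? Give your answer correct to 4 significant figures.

On level ground, R = v₀² sin(2θ) / g, so v₀ = √(R g / sin 2θ).
sin(2 × 29.22°) = 0.8521.
v₀ = √(224.9 × 9.81 / 0.8521) = √2589.2 = 50.88 m/s.

50.88 m/s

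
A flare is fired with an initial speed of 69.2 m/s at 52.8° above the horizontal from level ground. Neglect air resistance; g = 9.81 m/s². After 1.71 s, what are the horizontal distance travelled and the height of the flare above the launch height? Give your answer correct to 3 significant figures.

x = 71.5 m, y = 79.9 m

v_x = 69.2 cos 52.8° = 41.84 m/s; v_y0 = 69.2 sin 52.8° = 55.12 m/s.
x = v_x t = 41.84 × 1.71 = 71.5 m.
y = v_y0 t − ½ g t² = 55.12×1.71 − 4.905×1.71² = 79.9 m.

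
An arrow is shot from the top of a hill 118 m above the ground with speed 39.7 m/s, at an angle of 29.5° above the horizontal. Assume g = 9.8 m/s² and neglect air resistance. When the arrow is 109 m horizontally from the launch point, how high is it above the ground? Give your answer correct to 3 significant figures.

v_x = 39.7 cos 29.5° = 34.55 m/s, v_y0 = 39.7 sin 29.5° = 19.55 m/s.
Time to reach x = 109 m: t = x / v_x = 109 / 34.55 = 3.155 s.
y = 118 + v_y0 t − ½ g t² = 118 + 19.55×3.155 − 4.900×3.155² = 131 m.

131 m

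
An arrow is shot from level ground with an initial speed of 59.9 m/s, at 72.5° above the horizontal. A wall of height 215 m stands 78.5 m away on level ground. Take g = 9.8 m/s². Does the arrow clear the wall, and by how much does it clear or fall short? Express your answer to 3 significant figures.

v_x = 59.9 cos 72.5° = 18.01 m/s; v_y0 = 59.9 sin 72.5° = 57.13 m/s.
Time to reach the wall: t = 78.5 / 18.01 = 4.359 s.
Height at that point: y = 57.13×4.359 − 4.900×4.359² = 155.9 m.
That is 215 − 155.9 = 59.1 m below the top of the wall, so the arrow does not clear it.

No — it falls 59.1 m short of clearing the wall.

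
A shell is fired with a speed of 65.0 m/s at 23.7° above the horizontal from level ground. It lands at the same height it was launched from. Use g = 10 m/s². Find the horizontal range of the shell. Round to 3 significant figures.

For level ground, R = v₀² sin(2θ) / g.
sin(2 × 23.7°) = sin 47.40° = 0.7361.
R = (65.0)² × 0.7361 / 10 = 311 m.

311 m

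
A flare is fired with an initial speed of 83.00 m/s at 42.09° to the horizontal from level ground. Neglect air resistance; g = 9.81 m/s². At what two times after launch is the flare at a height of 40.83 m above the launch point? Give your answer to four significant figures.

0.7887 s and 10.55 s

v_y0 = 83.00 sin 42.09° = 55.635 m/s.
Set y = v_y0 t − ½ g t² = 40.83: 4.905 t² − 55.635 t + 40.83 = 0.
t = [55.635 ± √(3095.3 − 801.08)] / 9.81 = (55.635 ± 47.898) / 9.81, giving t = 0.7887 s or t = 10.55 s.
So the flare is at 40.83 m at t = 0.7887 s (rising) and t = 10.55 s (falling).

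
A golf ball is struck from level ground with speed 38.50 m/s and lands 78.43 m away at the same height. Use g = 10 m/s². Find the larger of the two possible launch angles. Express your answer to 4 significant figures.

74.03°

Level-ground range: R = v₀² sin(2θ)/g ⇒ sin 2θ = R g / v₀² = 78.43×10/38.50² = 0.5291.
2θ = arcsin(0.5291) = 31.945° or 180° − 31.945° = 148.055°.
So θ = 15.97° or θ = 74.03°.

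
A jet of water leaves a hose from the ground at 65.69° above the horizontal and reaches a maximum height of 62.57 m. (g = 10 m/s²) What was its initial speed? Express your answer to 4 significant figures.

38.82 m/s

At maximum height v_y = 0, so (v₀ sin θ)² = 2 g H.
v₀ sin 65.69° = √(2 × 10 × 62.57) = 35.375 m/s.
v₀ = 35.375 / sin 65.69° = 35.375 / 0.9113 = 38.82 m/s.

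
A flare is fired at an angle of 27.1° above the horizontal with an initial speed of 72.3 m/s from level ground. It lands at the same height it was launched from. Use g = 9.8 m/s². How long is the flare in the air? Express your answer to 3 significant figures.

Vertical component: v_y = 72.3 sin 27.1° = 32.94 m/s.
For a projectile landing at launch height, time of flight is t = 2 v_y / g = 2 × 32.94 / 9.8 = 6.72 s.

6.72 s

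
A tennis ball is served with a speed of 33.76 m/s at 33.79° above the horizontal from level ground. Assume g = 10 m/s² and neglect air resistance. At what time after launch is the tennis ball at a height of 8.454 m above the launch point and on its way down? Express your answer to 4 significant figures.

3.232 s

v_y0 = 33.76 sin 33.79° = 18.776 m/s.
Set y = v_y0 t − ½ g t² = 8.454: 5.000 t² − 18.776 t + 8.454 = 0.
t = [18.776 ± √(352.54 − 169.08)] / 10 = (18.776 ± 13.545) / 10, giving t = 0.5231 s or t = 3.232 s.
On the way down corresponds to the larger root: t = 3.232 s.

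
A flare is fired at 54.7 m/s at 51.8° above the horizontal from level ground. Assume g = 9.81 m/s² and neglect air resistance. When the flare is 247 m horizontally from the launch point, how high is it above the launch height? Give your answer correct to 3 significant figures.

52.4 m

v_x = 54.7 cos 51.8° = 33.83 m/s, v_y0 = 54.7 sin 51.8° = 42.99 m/s.
Time to reach x = 247 m: t = x / v_x = 247 / 33.83 = 7.301 s.
y = v_y0 t − ½ g t² = 42.99×7.301 − 4.905×7.301² = 52.4 m.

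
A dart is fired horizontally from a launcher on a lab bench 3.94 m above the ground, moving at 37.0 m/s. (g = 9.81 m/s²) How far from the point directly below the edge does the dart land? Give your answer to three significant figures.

33.2 m

Initial vertical velocity is zero, so the fall time comes from h = ½ g t²: t = √(2 × 3.94 / 9.81) = 0.8962 s.
Horizontal motion is uniform at 37.0 m/s, so x = 37.0 × 0.8962 = 33.2 m.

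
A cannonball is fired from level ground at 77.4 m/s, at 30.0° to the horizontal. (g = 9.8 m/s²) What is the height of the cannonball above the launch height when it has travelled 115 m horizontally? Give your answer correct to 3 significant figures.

52.0 m

v_x = 77.4 cos 30.0° = 67.03 m/s, v_y0 = 77.4 sin 30.0° = 38.70 m/s.
Time to reach x = 115 m: t = x / v_x = 115 / 67.03 = 1.716 s.
y = v_y0 t − ½ g t² = 38.70×1.716 − 4.900×1.716² = 52.0 m.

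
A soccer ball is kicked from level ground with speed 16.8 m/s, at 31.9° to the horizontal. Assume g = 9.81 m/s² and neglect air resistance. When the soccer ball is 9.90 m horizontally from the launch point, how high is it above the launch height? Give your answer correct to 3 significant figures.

3.80 m

v_x = 16.8 cos 31.9° = 14.26 m/s, v_y0 = 16.8 sin 31.9° = 8.878 m/s.
Time to reach x = 9.90 m: t = x / v_x = 9.90 / 14.26 = 0.6942 s.
y = v_y0 t − ½ g t² = 8.878×0.6942 − 4.905×0.6942² = 3.80 m.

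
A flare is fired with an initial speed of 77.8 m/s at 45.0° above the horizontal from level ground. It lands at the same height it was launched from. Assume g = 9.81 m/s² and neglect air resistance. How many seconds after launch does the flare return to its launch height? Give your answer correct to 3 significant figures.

11.2 s

Vertical component: v_y = 77.8 sin 45.0° = 55.01 m/s.
For a projectile landing at launch height, time of flight is t = 2 v_y / g = 2 × 55.01 / 9.81 = 11.2 s.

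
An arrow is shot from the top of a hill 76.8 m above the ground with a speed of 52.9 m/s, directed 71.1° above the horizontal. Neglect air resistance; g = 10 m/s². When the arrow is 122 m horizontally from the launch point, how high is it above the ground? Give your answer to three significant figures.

180 m

v_x = 52.9 cos 71.1° = 17.14 m/s, v_y0 = 52.9 sin 71.1° = 50.05 m/s.
Time to reach x = 122 m: t = x / v_x = 122 / 17.14 = 7.118 s.
y = 76.8 + v_y0 t − ½ g t² = 76.8 + 50.05×7.118 − 5.000×7.118² = 180 m.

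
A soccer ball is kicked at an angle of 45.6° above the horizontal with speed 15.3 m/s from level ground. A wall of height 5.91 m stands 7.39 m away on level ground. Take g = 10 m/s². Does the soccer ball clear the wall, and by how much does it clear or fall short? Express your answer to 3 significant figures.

v_x = 15.3 cos 45.6° = 10.70 m/s; v_y0 = 15.3 sin 45.6° = 10.93 m/s.
Time to reach the wall: t = 7.39 / 10.70 = 0.6907 s.
Height at that point: y = 10.93×0.6907 − 5.000×0.6907² = 5.164 m.
That is 5.91 − 5.164 = 0.746 m below the top of the wall, so the soccer ball does not clear it.

No — it falls 0.746 m short of clearing the wall.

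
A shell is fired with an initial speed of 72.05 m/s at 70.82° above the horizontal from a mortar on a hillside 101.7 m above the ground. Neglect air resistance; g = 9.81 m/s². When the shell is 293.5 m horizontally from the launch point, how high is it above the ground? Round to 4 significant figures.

191.4 m

v_x = 72.05 cos 70.82° = 23.671 m/s, v_y0 = 72.05 sin 70.82° = 68.051 m/s.
Time to reach x = 293.5 m: t = x / v_x = 293.5 / 23.671 = 12.399 s.
y = 101.7 + v_y0 t − ½ g t² = 101.7 + 68.051×12.399 − 4.905×12.399² = 191.4 m.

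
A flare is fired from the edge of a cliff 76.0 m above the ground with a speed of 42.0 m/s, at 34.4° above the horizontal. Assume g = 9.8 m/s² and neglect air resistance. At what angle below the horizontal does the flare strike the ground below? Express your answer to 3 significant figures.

52.6°

v_x = 42.0 cos 34.4° = 34.65 m/s.
At impact |v_y| = √(v_y0² + 2 g h) = √(23.73² + 2×9.8×76.0) = 45.31 m/s.
Angle below horizontal = arctan(|v_y| / v_x) = arctan(45.31 / 34.65) = 52.6°.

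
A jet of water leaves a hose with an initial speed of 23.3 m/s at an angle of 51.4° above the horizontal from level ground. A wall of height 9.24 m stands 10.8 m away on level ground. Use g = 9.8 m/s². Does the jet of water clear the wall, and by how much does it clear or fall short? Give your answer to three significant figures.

Yes — it clears the wall by 1.58 m.

v_x = 23.3 cos 51.4° = 14.54 m/s; v_y0 = 23.3 sin 51.4° = 18.21 m/s.
Time to reach the wall: t = 10.8 / 14.54 = 0.7428 s.
Height at that point: y = 18.21×0.7428 − 4.900×0.7428² = 10.82 m.
That is 10.82 − 9.24 = 1.58 m above the top of the wall, so the jet of water clears it.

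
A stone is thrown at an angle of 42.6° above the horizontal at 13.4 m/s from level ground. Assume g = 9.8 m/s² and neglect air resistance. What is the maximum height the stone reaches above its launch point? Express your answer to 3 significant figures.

4.20 m

Vertical component of launch velocity: v_y = 13.4 sin 42.6° = 9.070 m/s.
At the highest point the vertical velocity is zero, so v_y² = 2 g h_max.
h_max = (9.070)² / (2 × 9.8) = 82.26 / 19.60 = 4.20 m.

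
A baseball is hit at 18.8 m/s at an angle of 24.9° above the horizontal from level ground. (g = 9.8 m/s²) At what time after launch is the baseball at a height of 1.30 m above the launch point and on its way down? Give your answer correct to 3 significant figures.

1.43 s

v_y0 = 18.8 sin 24.9° = 7.915 m/s.
Set y = v_y0 t − ½ g t² = 1.30: 4.900 t² − 7.915 t + 1.30 = 0.
t = [7.915 ± √(62.65 − 25.48)] / 9.8 = (7.915 ± 6.097) / 9.8, giving t = 0.186 s or t = 1.43 s.
On the way down corresponds to the larger root: t = 1.43 s.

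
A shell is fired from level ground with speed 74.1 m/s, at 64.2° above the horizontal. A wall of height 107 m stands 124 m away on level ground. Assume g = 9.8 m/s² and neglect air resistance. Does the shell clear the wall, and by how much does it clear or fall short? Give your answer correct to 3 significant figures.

v_x = 74.1 cos 64.2° = 32.25 m/s; v_y0 = 74.1 sin 64.2° = 66.71 m/s.
Time to reach the wall: t = 124 / 32.25 = 3.845 s.
Height at that point: y = 66.71×3.845 − 4.900×3.845² = 184.1 m.
That is 184.1 − 107 = 77.1 m above the top of the wall, so the shell clears it.

Yes — it clears the wall by 77.1 m.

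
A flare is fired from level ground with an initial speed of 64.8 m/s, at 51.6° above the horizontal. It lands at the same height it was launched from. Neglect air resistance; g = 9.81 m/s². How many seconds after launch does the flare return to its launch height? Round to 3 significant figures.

Vertical component: v_y = 64.8 sin 51.6° = 50.78 m/s.
For a projectile landing at launch height, time of flight is t = 2 v_y / g = 2 × 50.78 / 9.81 = 10.4 s.

10.4 s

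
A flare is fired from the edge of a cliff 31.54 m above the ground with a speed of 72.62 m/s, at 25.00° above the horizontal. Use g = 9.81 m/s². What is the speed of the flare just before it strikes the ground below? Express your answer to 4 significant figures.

76.76 m/s

v_x = 72.62 cos 25.00° = 65.816 m/s is unchanged throughout.
For the vertical component, v_y² = v_y0² + 2 g h = (30.691)² + 2×9.81×31.54 = 1560.8, so |v_y| = 39.507 m/s.
Impact speed = √(v_x² + v_y²) = √(4331.7 + 1560.8) = 76.76 m/s.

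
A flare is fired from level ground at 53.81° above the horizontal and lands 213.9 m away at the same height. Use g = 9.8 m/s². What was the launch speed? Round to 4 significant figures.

On level ground, R = v₀² sin(2θ) / g, so v₀ = √(R g / sin 2θ).
sin(2 × 53.81°) = 0.9531.
v₀ = √(213.9 × 9.8 / 0.9531) = √2199.4 = 46.90 m/s.

46.90 m/s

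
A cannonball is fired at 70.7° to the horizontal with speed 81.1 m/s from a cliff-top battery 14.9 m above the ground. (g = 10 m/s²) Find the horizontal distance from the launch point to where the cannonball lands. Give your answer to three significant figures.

415 m

Components: v_x = 81.1 cos 70.7° = 26.80 m/s, v_y = 81.1 sin 70.7° = 76.54 m/s.
Vertical: 0 = 14.9 + 76.54 t − ½(10) t² ⇒ 5.000 t² − 76.54 t − 14.9 = 0.
t = [76.54 + √(5858 + 298.0)] / 10.00 = 15.50 s.
Horizontal: R = v_x · t = 26.80 × 15.50 = 415 m.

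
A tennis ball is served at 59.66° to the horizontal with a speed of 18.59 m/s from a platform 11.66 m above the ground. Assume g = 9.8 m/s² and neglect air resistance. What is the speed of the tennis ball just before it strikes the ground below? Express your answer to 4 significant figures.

23.96 m/s

v_x = 18.59 cos 59.66° = 9.3904 m/s is unchanged throughout.
For the vertical component, v_y² = v_y0² + 2 g h = (16.044)² + 2×9.8×11.66 = 485.95, so |v_y| = 22.044 m/s.
Impact speed = √(v_x² + v_y²) = √(88.180 + 485.95) = 23.96 m/s.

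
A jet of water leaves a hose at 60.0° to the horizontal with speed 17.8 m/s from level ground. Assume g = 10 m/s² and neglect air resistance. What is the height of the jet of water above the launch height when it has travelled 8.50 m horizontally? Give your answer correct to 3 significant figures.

v_x = 17.8 cos 60.0° = 8.900 m/s, v_y0 = 17.8 sin 60.0° = 15.42 m/s.
Time to reach x = 8.50 m: t = x / v_x = 8.50 / 8.900 = 0.9551 s.
y = v_y0 t − ½ g t² = 15.42×0.9551 − 5.000×0.9551² = 10.2 m.

10.2 m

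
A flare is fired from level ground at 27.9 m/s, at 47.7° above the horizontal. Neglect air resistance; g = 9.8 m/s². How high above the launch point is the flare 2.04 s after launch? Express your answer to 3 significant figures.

v_y0 = 27.9 sin 47.7° = 20.64 m/s.
y(t) = v_y0 t − ½ g t² = 20.64×2.04 − 4.900×2.04² = 21.7 m.

21.7 m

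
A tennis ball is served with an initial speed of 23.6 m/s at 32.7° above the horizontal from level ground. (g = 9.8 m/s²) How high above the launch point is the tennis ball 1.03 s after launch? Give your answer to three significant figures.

7.93 m

v_y0 = 23.6 sin 32.7° = 12.75 m/s.
y(t) = v_y0 t − ½ g t² = 12.75×1.03 − 4.900×1.03² = 7.93 m.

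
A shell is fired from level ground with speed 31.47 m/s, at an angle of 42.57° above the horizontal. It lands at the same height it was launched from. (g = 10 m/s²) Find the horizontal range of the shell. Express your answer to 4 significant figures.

Components: v_x = 31.47 cos 42.57° = 23.176 m/s, v_y = 31.47 sin 42.57° = 21.289 m/s.
Time of flight (same landing height): t = 2 v_y / g = 2 × 21.289 / 10 = 4.2578 s.
Range: R = v_x · t = 23.176 × 4.2578 = 98.68 m.

98.68 m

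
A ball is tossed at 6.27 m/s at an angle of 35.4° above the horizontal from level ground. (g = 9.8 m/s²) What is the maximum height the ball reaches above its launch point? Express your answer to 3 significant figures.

Vertical component of launch velocity: v_y = 6.27 sin 35.4° = 3.632 m/s.
At the highest point the vertical velocity is zero, so v_y² = 2 g h_max.
h_max = (3.632)² / (2 × 9.8) = 13.19 / 19.60 = 0.673 m.

0.673 m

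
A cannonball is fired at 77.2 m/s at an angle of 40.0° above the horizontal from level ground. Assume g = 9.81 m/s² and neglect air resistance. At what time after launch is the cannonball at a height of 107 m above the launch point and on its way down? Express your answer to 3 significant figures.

v_y0 = 77.2 sin 40.0° = 49.62 m/s.
Set y = v_y0 t − ½ g t² = 107: 4.905 t² − 49.62 t + 107 = 0.
t = [49.62 ± √(2462 − 2099)] / 9.81 = (49.62 ± 19.05) / 9.81, giving t = 3.12 s or t = 7.00 s.
On the way down corresponds to the larger root: t = 7.00 s.

7.00 s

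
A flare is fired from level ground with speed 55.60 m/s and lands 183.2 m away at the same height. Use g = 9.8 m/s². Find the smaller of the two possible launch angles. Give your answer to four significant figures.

Level-ground range: R = v₀² sin(2θ)/g ⇒ sin 2θ = R g / v₀² = 183.2×9.8/55.60² = 0.5808.
2θ = arcsin(0.5808) = 35.507° or 180° − 35.507° = 144.493°.
So θ = 17.75° or θ = 72.25°.

17.75°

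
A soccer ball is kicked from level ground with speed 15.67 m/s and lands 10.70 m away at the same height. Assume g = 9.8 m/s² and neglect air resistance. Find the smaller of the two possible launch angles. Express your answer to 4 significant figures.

12.64°

Level-ground range: R = v₀² sin(2θ)/g ⇒ sin 2θ = R g / v₀² = 10.70×9.8/15.67² = 0.4270.
2θ = arcsin(0.4270) = 25.277° or 180° − 25.277° = 154.723°.
So θ = 12.64° or θ = 77.36°.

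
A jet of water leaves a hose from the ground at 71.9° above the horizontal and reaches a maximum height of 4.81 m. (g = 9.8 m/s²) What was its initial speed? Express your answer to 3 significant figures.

At maximum height v_y = 0, so (v₀ sin θ)² = 2 g H.
v₀ sin 71.9° = √(2 × 9.8 × 4.81) = 9.710 m/s.
v₀ = 9.710 / sin 71.9° = 9.710 / 0.9505 = 10.2 m/s.

10.2 m/s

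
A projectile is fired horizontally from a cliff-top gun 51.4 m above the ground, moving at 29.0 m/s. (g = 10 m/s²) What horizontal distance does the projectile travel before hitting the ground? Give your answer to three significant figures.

Initial vertical velocity is zero, so the fall time comes from h = ½ g t²: t = √(2 × 51.4 / 10) = 3.206 s.
Horizontal motion is uniform at 29.0 m/s, so x = 29.0 × 3.206 = 93.0 m.

93.0 m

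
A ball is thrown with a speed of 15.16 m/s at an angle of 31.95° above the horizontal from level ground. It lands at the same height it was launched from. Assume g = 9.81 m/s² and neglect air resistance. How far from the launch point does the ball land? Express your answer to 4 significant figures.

21.04 m

For level ground, R = v₀² sin(2θ) / g.
sin(2 × 31.95°) = sin 63.900° = 0.8980.
R = (15.16)² × 0.8980 / 9.81 = 21.04 m.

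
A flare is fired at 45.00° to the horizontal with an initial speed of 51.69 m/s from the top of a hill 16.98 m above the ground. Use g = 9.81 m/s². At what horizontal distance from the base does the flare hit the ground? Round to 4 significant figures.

288.4 m

Components: v_x = 51.69 cos 45.00° = 36.550 m/s, v_y = 51.69 sin 45.00° = 36.550 m/s.
Vertical: 0 = 16.98 + 36.550 t − ½(9.81) t² ⇒ 4.905 t² − 36.550 t − 16.98 = 0.
t = [36.550 + √(1335.9 + 333.15)] / 9.810 = 7.8903 s.
Horizontal: R = v_x · t = 36.550 × 7.8903 = 288.4 m.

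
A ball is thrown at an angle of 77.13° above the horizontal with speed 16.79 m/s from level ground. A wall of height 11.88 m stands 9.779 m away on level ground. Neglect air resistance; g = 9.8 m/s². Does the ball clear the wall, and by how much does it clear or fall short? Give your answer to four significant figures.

v_x = 16.79 cos 77.13° = 3.7398 m/s; v_y0 = 16.79 sin 77.13° = 16.368 m/s.
Time to reach the wall: t = 9.779 / 3.7398 = 2.6148 s.
Height at that point: y = 16.368×2.6148 − 4.900×2.6148² = 9.2969 m.
That is 11.88 − 9.2969 = 2.583 m below the top of the wall, so the ball does not clear it.

No — it falls 2.583 m short of clearing the wall.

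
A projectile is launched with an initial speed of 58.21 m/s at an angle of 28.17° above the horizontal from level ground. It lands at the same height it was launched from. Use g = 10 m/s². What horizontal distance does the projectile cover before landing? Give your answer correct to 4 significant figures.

For level ground, R = v₀² sin(2θ) / g.
sin(2 × 28.17°) = sin 56.340° = 0.8323.
R = (58.21)² × 0.8323 / 10 = 282.0 m.

282.0 m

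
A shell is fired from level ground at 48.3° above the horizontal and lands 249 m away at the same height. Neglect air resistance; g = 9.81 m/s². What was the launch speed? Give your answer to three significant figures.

On level ground, R = v₀² sin(2θ) / g, so v₀ = √(R g / sin 2θ).
sin(2 × 48.3°) = 0.9934.
v₀ = √(249 × 9.81 / 0.9934) = √2459 = 49.6 m/s.

49.6 m/s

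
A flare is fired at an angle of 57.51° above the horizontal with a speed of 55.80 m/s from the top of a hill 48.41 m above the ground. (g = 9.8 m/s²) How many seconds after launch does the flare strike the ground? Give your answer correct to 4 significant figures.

10.54 s

Vertical component: v_y = 55.80 sin 57.51° = 47.066 m/s.
Taking up as positive with launch at y = 48.41 m, landing at y = 0: 0 = 48.41 + 47.066 t − ½(9.8) t².
Solving 4.900 t² − 47.066 t − 48.41 = 0 gives t = [47.066 + √(47.066² + 4·4.900·48.41)] / 9.800 = 10.54 s.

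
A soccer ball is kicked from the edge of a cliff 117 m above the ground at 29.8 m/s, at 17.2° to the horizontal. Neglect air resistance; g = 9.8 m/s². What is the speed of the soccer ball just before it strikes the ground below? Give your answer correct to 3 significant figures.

v_x = 29.8 cos 17.2° = 28.47 m/s is unchanged throughout.
For the vertical component, v_y² = v_y0² + 2 g h = (8.812)² + 2×9.8×117 = 2371, so |v_y| = 48.69 m/s.
Impact speed = √(v_x² + v_y²) = √(810.5 + 2371) = 56.4 m/s.

56.4 m/s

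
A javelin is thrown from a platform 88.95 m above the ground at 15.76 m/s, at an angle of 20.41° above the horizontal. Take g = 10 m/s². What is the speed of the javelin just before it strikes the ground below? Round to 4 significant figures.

45.03 m/s

v_x = 15.76 cos 20.41° = 14.771 m/s is unchanged throughout.
For the vertical component, v_y² = v_y0² + 2 g h = (5.4961)² + 2×10×88.95 = 1809.2, so |v_y| = 42.535 m/s.
Impact speed = √(v_x² + v_y²) = √(218.18 + 1809.2) = 45.03 m/s.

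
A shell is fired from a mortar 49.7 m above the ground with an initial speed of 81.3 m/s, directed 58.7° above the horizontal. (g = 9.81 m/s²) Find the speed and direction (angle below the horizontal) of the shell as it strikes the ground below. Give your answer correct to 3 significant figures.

87.1 m/s at 61.0° below the horizontal

v_x = 81.3 cos 58.7° = 42.24 m/s (constant).
|v_y| at impact = √((69.47)² + 2×9.81×49.7) = 76.17 m/s.
Speed = √(42.24² + 76.17²) = 87.1 m/s; angle = arctan(76.17/42.24) = 61.0° below horizontal.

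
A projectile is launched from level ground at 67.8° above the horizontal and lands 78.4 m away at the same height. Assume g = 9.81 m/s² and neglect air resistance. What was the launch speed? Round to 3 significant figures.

33.2 m/s

On level ground, R = v₀² sin(2θ) / g, so v₀ = √(R g / sin 2θ).
sin(2 × 67.8°) = 0.6997.
v₀ = √(78.4 × 9.81 / 0.6997) = √1099 = 33.2 m/s.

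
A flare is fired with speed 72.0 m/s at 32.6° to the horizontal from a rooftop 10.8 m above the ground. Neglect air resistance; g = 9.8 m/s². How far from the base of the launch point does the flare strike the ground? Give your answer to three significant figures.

Components: v_x = 72.0 cos 32.6° = 60.66 m/s, v_y = 72.0 sin 32.6° = 38.79 m/s.
Vertical: 0 = 10.8 + 38.79 t − ½(9.8) t² ⇒ 4.900 t² − 38.79 t − 10.8 = 0.
t = [38.79 + √(1505 + 211.7)] / 9.800 = 8.186 s.
Horizontal: R = v_x · t = 60.66 × 8.186 = 497 m.

497 m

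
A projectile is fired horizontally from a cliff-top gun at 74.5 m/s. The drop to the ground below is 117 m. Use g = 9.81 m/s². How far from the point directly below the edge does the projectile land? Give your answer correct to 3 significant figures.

364 m

Initial vertical velocity is zero, so the fall time comes from h = ½ g t²: t = √(2 × 117 / 9.81) = 4.884 s.
Horizontal motion is uniform at 74.5 m/s, so x = 74.5 × 4.884 = 364 m.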